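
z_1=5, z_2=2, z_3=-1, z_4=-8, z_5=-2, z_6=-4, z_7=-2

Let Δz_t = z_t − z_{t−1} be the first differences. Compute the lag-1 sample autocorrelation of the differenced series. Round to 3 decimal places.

First differences Δz: -3, -3, -7, 6, -2, 2
Mean of differences = -1.1667
Numerator Σ(Δz_t−Δz̄)(Δz_{t+1}−Δz̄) = -36.3611
Denominator Σ(Δz_t−Δz̄)² = 102.8333
r_1(Δz) = -36.3611 / 102.8333 = -0.354

-0.354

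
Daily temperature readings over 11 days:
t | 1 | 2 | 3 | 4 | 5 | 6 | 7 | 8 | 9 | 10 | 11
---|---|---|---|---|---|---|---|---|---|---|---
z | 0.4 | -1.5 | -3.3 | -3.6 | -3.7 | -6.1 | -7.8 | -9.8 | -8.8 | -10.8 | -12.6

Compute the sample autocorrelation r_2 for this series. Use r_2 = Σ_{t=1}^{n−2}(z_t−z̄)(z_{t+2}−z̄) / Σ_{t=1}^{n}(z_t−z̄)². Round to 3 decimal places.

0.419

Mean z̄ = (0.4 − 1.5 − 3.3 − 3.6 − 3.7 − 6.1 − 7.8 − 9.8 − 8.8 − 10.8 − 12.6)/11 = -6.1455
Numerator Σ_{t=1}^{9}(z_t−z̄)(z_{t+2}−z̄) = 71.8477
Denominator Σ(z_t−z̄)² = 171.4473
r_2 = 71.8477 / 171.4473 = 0.419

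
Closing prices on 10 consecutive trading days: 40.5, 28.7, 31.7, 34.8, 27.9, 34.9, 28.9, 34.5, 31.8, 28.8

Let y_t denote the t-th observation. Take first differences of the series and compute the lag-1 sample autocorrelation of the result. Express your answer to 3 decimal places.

First differences Δy: -11.8, 3.0, 3.1, -6.9, 7.0, -6.0, 5.6, -2.7, -3.0
Mean of differences = -1.3000
Numerator Σ(Δy_t−Δȳ)(Δy_{t+1}−Δȳ) = -176.0700
Denominator Σ(Δy_t−Δȳ)² = 322.9000
r_1(Δy) = -176.0700 / 322.9000 = -0.545

-0.545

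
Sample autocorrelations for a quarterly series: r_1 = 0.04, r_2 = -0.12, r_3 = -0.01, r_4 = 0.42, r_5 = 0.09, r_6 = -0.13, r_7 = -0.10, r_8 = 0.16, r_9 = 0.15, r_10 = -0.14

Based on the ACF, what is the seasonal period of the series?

4

The largest autocorrelation is r_4 = 0.42, with a weaker echo at lag 8 (0.16); the remaining lags stay at or below 0.15.
The dominant spike at lag 4 indicates a seasonal period of 4.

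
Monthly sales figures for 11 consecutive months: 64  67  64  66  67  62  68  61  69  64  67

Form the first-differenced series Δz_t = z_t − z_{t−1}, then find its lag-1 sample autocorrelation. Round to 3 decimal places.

First differences Δz: 3, -3, 2, 1, -5, 6, -7, 8, -5, 3
Mean of differences = 0.3000
Numerator Σ(Δz_t−Δz̄)(Δz_{t+1}−Δz̄) = -200.1900
Denominator Σ(Δz_t−Δz̄)² = 230.1000
r_1(Δz) = -200.1900 / 230.1000 = -0.870

-0.870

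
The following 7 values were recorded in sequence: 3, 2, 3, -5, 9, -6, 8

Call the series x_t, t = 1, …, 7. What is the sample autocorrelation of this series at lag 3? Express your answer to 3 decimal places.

-0.285

Mean x̄ = (3 + 2 + 3 − 5 + 9 − 6 + 8)/7 = 2.0000
Numerator Σ_{t=1}^{4}(x_t−x̄)(x_{t+3}−x̄) = -57.0000
Denominator Σ(x_t−x̄)² = 200.0000
r_3 = -57.0000 / 200.0000 = -0.285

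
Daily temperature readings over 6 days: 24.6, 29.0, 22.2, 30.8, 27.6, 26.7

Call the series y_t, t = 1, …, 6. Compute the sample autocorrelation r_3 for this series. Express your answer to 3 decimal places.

Mean ȳ = (24.6 + 29.0 + 22.2 + 30.8 + 27.6 + 26.7)/6 = 26.8167
Deviations from mean: -2.2167, 2.1833, -4.6167, 3.9833, 0.7833, -0.1167
Σ(y_t−ȳ)(y_{t+3}−ȳ) = (-8.8297) + (1.7103) + (0.5386) = -6.5808
Denominator Σ(y_t−ȳ)² = 47.4883
r_3 = -6.5808 / 47.4883 = -0.139

-0.139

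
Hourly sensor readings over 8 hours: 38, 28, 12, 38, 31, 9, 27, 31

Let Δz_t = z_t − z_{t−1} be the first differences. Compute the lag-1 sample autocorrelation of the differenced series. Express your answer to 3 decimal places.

-0.321

First differences Δz: -10, -16, 26, -7, -22, 18, 4
Mean of differences = -1.0000
Numerator Σ(Δz_t−Δz̄)(Δz_{t+1}−Δz̄) = -610.0000
Denominator Σ(Δz_t−Δz̄)² = 1898.0000
r_1(Δz) = -610.0000 / 1898.0000 = -0.321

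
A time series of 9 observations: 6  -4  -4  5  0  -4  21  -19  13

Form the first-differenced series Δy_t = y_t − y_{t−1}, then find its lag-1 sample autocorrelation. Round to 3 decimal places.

-0.691

First differences Δy: -10, 0, 9, -5, -4, 25, -40, 32
Mean of differences = 0.8750
Numerator Σ(Δy_t−Δȳ)(Δy_{t+1}−Δȳ) = -2392.6406
Denominator Σ(Δy_t−Δȳ)² = 3464.8750
r_1(Δy) = -2392.6406 / 3464.8750 = -0.691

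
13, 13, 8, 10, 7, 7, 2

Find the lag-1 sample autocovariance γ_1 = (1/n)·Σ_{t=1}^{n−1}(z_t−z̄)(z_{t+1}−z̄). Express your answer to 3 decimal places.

3.831

Mean z̄ = (13 + 13 + 8 + 10 + 7 + 7 + 2)/7 = 8.5714
Deviations: 4.4286, 4.4286, -0.5714, 1.4286, -1.5714, -1.5714, -6.5714
Σ_{t=1}^{6}(z_t−z̄)(z_{t+1}−z̄) = 26.8163
γ_1 = 26.8163 / 7 = 3.831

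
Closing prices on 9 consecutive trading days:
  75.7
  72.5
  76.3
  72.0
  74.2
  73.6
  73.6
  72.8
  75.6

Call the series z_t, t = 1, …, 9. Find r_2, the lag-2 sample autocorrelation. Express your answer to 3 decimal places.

Mean z̄ = (75.7 + 72.5 + 76.3 + 72.0 + 74.2 + 73.6 + 73.6 + 72.8 + 75.6)/9 = 74.0333
Numerator Σ_{t=1}^{7}(z_t−z̄)(z_{t+2}−z̄) = 7.9378
Denominator Σ(z_t−z̄)² = 18.7800
r_2 = 7.9378 / 18.7800 = 0.423

0.423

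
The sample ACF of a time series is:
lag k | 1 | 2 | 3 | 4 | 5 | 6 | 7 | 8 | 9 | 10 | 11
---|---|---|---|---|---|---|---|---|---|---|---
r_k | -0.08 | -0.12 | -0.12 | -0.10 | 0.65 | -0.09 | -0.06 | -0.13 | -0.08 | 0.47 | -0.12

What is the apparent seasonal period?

The largest autocorrelation is r_5 = 0.65, with a weaker echo at lag 10 (0.47); the remaining lags stay at or below -0.06.
The dominant spike at lag 5 indicates a seasonal period of 5.

5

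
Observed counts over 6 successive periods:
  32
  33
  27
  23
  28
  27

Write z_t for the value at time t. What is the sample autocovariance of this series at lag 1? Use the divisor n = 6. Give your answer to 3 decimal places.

3.370

Mean z̄ = (32 + 33 + 27 + 23 + 28 + 27)/6 = 28.3333
Σ_{t=1}^{5}(z_t−z̄)(z_{t+1}−z̄) = 20.2222
γ_1 = 20.2222 / 6 = 3.370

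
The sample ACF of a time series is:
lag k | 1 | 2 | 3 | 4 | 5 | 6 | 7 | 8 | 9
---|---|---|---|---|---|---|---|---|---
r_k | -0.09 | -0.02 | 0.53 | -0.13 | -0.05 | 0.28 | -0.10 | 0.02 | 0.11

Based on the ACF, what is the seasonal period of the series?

3

The largest autocorrelation is r_3 = 0.53, with a weaker echo at lag 6 (0.28); the remaining lags stay at or below 0.11.
The dominant spike at lag 3 indicates a seasonal period of 3.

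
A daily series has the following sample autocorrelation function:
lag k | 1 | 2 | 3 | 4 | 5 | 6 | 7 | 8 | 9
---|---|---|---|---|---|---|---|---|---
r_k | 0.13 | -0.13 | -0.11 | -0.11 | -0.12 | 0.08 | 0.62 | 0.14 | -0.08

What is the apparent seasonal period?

The largest autocorrelation is r_7 = 0.62; the remaining lags stay at or below 0.14.
The dominant spike at lag 7 indicates a seasonal period of 7.

7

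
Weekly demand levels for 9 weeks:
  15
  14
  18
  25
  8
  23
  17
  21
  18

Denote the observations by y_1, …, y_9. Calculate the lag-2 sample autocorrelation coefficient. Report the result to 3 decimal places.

0.154

Mean ȳ = (15 + 14 + 18 + 25 + 8 + 23 + 17 + 21 + 18)/9 = 17.6667
Σ(y_t−ȳ)(y_{t+2}−ȳ) = (-0.8889) + (-26.8889) + (-3.2222) + (39.1111) + (6.4444) + (17.7778) + (-0.2222) = 32.1111
Denominator Σ(y_t−ȳ)² = 208.0000
r_2 = 32.1111 / 208.0000 = 0.154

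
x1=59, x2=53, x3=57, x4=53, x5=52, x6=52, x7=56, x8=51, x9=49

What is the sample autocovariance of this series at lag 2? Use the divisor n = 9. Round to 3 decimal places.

0.401

Mean x̄ = (59 + 53 + 57 + 53 + 52 + 52 + 56 + 51 + 49)/9 = 53.5556
Σ_{t=1}^{7}(x_t−x̄)(x_{t+2}−x̄) = 3.6049
γ_2 = 3.6049 / 9 = 0.401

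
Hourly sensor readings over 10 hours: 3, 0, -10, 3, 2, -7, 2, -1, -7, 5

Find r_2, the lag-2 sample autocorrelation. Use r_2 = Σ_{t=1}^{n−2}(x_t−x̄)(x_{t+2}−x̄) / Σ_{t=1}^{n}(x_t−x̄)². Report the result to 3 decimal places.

Mean x̄ = (3 + 0 − 10 + 3 + 2 − 7 + 2 − 1 − 7 + 5)/10 = -1.0000
Numerator Σ_{t=1}^{8}(x_t−x̄)(x_{t+2}−x̄) = -92.0000
Denominator Σ(x_t−x̄)² = 240.0000
r_2 = -92.0000 / 240.0000 = -0.383

-0.383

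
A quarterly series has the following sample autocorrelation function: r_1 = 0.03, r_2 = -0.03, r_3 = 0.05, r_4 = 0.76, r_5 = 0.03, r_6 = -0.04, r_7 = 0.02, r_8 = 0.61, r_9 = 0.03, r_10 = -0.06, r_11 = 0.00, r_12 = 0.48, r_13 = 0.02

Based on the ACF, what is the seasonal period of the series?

The largest autocorrelation is r_4 = 0.76, with weaker echoes at lags 8 (0.61) and 12 (0.48); the remaining lags stay at or below 0.05.
The dominant spike at lag 4 indicates a seasonal period of 4.

4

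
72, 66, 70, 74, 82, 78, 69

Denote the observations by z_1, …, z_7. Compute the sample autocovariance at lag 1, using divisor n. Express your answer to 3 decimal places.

8.429

Mean z̄ = (72 + 66 + 70 + 74 + 82 + 78 + 69)/7 = 73.0000
Deviations: -1.0000, -7.0000, -3.0000, 1.0000, 9.0000, 5.0000, -4.0000
Σ_{t=1}^{6}(z_t−z̄)(z_{t+1}−z̄) = 59.0000
γ_1 = 59.0000 / 7 = 8.429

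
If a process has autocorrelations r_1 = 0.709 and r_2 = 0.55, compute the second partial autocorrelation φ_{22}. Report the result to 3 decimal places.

0.095

φ_{22} = (r_2 − r_1²) / (1 − r_1²)
r_1² = (0.709)² = 0.502681
Numerator = 0.55 − 0.5027 = 0.0473; denominator = 1 − 0.5027 = 0.4973
φ_{22} = 0.0473 / 0.4973 = 0.095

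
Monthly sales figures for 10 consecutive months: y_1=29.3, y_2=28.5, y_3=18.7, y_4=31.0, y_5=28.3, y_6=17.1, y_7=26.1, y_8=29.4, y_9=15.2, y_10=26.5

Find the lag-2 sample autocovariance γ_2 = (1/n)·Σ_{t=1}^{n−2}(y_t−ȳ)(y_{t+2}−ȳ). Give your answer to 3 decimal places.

-10.960

Mean ȳ = (29.3 + 28.5 + 18.7 + 31.0 + 28.3 + 17.1 + 26.1 + 29.4 + 15.2 + 26.5)/10 = 25.0100
Σ_{t=1}^{8}(y_t−ȳ)(y_{t+2}−ȳ) = -109.5962
γ_2 = -109.5962 / 10 = -10.960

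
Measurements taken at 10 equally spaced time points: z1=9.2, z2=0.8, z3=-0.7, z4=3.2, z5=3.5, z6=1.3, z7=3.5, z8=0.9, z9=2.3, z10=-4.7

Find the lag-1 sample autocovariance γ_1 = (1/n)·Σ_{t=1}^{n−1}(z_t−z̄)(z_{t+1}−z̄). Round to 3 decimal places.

-1.302

Mean z̄ = (9.2 + 0.8 − 0.7 + 3.2 + 3.5 + 1.3 + 3.5 + 0.9 + 2.3 − 4.7)/10 = 1.9300
Σ_{t=1}^{9}(z_t−z̄)(z_{t+1}−z̄) = -13.0189
γ_1 = -13.0189 / 10 = -1.302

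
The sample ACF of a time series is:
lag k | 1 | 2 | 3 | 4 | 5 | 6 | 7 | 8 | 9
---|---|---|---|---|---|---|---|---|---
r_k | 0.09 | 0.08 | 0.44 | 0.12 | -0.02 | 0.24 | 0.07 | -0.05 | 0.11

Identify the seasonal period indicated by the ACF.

3

The largest autocorrelation is r_3 = 0.44, with a weaker echo at lag 6 (0.24); the remaining lags stay at or below 0.12.
The dominant spike at lag 3 indicates a seasonal period of 3.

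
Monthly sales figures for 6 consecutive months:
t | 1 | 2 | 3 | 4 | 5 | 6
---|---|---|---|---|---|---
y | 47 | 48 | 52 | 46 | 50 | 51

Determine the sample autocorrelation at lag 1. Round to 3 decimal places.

Mean ȳ = (47 + 48 + 52 + 46 + 50 + 51)/6 = 49.0000
Deviations from mean: -2.0000, -1.0000, 3.0000, -3.0000, 1.0000, 2.0000
Numerator Σ_{t=1}^{5}(y_t−ȳ)(y_{t+1}−ȳ) = -11.0000
Denominator Σ(y_t−ȳ)² = 28.0000
r_1 = -11.0000 / 28.0000 = -0.393

-0.393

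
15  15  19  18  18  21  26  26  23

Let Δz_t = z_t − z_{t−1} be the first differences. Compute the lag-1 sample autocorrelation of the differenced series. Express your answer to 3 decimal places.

First differences Δz: 0, 4, -1, 0, 3, 5, 0, -3
Mean of differences = 1.0000
Numerator Σ(Δz_t−Δz̄)(Δz_{t+1}−Δz̄) = -1.0000
Denominator Σ(Δz_t−Δz̄)² = 52.0000
r_1(Δz) = -1.0000 / 52.0000 = -0.019

-0.019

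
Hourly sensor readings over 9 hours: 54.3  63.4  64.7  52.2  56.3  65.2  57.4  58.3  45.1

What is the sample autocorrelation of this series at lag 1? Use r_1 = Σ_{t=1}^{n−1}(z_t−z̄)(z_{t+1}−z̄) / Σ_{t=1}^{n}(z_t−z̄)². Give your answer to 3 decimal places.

Mean z̄ = (54.3 + 63.4 + 64.7 + 52.2 + 56.3 + 65.2 + 57.4 + 58.3 + 45.1)/9 = 57.4333
Numerator Σ_{t=1}^{8}(z_t−z̄)(z_{t+1}−z̄) = -27.2144
Denominator Σ(z_t−z̄)² = 340.0800
r_1 = -27.2144 / 340.0800 = -0.080

-0.080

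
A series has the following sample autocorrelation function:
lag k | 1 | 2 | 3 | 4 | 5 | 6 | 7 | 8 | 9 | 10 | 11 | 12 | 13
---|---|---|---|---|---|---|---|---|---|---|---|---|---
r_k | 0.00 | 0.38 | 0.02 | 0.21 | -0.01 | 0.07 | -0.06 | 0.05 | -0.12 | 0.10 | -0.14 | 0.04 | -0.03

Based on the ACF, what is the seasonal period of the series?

2

The largest autocorrelation is r_2 = 0.38, with a weaker echo at lag 4 (0.21); the remaining lags stay at or below 0.10.
The dominant spike at lag 2 indicates a seasonal period of 2.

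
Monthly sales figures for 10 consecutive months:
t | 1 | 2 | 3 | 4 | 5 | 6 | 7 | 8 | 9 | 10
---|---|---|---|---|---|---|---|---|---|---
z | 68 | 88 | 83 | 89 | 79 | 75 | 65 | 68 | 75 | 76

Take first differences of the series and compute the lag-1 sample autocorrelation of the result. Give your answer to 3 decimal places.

-0.139

First differences Δz: 20, -5, 6, -10, -4, -10, 3, 7, 1
Mean of differences = 0.8889
Numerator Σ(Δz_t−Δz̄)(Δz_{t+1}−Δz̄) = -101.2346
Denominator Σ(Δz_t−Δz̄)² = 728.8889
r_1(Δz) = -101.2346 / 728.8889 = -0.139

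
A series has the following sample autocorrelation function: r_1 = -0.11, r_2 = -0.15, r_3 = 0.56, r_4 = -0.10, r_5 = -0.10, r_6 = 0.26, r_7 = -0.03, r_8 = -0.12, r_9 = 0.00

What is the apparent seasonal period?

The largest autocorrelation is r_3 = 0.56, with a weaker echo at lag 6 (0.26); the remaining lags stay at or below 0.00.
The dominant spike at lag 3 indicates a seasonal period of 3.

3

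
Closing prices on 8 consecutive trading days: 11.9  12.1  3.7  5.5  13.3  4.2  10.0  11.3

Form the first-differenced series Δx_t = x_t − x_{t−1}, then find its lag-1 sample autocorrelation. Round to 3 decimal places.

First differences Δx: 0.2, -8.4, 1.8, 7.8, -9.1, 5.8, 1.3
Mean of differences = -0.0857
Numerator Σ(Δx_t−Δx̄)(Δx_{t+1}−Δx̄) = -119.1673
Denominator Σ(Δx_t−Δx̄)² = 252.7686
r_1(Δx) = -119.1673 / 252.7686 = -0.471

-0.471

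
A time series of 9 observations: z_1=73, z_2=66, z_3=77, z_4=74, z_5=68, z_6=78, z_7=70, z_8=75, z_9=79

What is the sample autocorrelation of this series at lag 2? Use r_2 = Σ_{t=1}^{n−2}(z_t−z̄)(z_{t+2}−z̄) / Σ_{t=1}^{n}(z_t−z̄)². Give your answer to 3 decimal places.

Mean z̄ = (73 + 66 + 77 + 74 + 68 + 78 + 70 + 75 + 79)/9 = 73.3333
Σ(z_t−z̄)(z_{t+2}−z̄) = (-1.2222) + (-4.8889) + (-19.5556) + (3.1111) + (17.7778) + (7.7778) + (-18.8889) = -15.8889
Denominator Σ(z_t−z̄)² = 164.0000
r_2 = -15.8889 / 164.0000 = -0.097

-0.097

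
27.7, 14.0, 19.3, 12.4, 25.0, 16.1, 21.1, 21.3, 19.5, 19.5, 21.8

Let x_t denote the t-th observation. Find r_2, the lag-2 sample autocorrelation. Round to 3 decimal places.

0.318

Mean x̄ = (27.7 + 14.0 + 19.3 + 12.4 + 25.0 + 16.1 + 21.1 + 21.3 + 19.5 + 19.5 + 21.8)/11 = 19.7909
Numerator Σ_{t=1}^{9}(x_t−x̄)(x_{t+2}−x̄) = 63.4844
Denominator Σ(x_t−x̄)² = 199.9091
r_2 = 63.4844 / 199.9091 = 0.318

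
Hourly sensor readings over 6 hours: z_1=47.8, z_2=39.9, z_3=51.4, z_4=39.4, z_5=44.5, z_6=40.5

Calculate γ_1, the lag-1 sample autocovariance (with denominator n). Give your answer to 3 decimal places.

Mean z̄ = (47.8 + 39.9 + 51.4 + 39.4 + 44.5 + 40.5)/6 = 43.9167
Deviations: 3.8833, -4.0167, 7.4833, -4.5167, 0.5833, -3.4167
Σ_{t=1}^{5}(z_t−z̄)(z_{t+1}−z̄) = -84.0836
γ_1 = -84.0836 / 6 = -14.014

-14.014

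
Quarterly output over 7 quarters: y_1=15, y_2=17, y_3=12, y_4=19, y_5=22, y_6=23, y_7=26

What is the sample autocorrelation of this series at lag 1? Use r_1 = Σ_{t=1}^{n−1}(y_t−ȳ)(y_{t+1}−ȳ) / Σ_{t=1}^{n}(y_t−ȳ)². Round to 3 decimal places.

0.436

Mean ȳ = (15 + 17 + 12 + 19 + 22 + 23 + 26)/7 = 19.1429
Σ(y_t−ȳ)(y_{t+1}−ȳ) = (8.8776) + (15.3061) + (1.0204) + (-0.4082) + (11.0204) + (26.4490) = 62.2653
Denominator Σ(y_t−ȳ)² = 142.8571
r_1 = 62.2653 / 142.8571 = 0.436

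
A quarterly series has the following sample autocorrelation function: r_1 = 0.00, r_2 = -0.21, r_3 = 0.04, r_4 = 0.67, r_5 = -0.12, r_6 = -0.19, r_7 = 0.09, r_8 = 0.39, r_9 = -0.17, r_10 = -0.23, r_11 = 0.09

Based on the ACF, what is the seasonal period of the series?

The largest autocorrelation is r_4 = 0.67, with a weaker echo at lag 8 (0.39); the remaining lags stay at or below 0.09.
The dominant spike at lag 4 indicates a seasonal period of 4.

4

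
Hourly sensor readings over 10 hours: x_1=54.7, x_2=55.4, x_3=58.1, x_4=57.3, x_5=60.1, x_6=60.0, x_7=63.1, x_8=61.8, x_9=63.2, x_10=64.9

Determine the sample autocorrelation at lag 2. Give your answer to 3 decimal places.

Mean x̄ = (54.7 + 55.4 + 58.1 + 57.3 + 60.1 + 60.0 + 63.1 + 61.8 + 63.2 + 64.9)/10 = 59.8600
Numerator Σ_{t=1}^{8}(x_t−x̄)(x_{t+2}−x̄) = 41.3668
Denominator Σ(x_t−x̄)² = 107.0640
r_2 = 41.3668 / 107.0640 = 0.386

0.386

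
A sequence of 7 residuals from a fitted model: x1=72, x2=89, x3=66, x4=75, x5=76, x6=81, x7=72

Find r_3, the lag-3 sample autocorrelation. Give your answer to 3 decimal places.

-0.129

Mean x̄ = (72 + 89 + 66 + 75 + 76 + 81 + 72)/7 = 75.8571
Deviations from mean: -3.8571, 13.1429, -9.8571, -0.8571, 0.1429, 5.1429, -3.8571
Numerator Σ_{t=1}^{4}(x_t−x̄)(x_{t+3}−x̄) = -42.2041
Denominator Σ(x_t−x̄)² = 326.8571
r_3 = -42.2041 / 326.8571 = -0.129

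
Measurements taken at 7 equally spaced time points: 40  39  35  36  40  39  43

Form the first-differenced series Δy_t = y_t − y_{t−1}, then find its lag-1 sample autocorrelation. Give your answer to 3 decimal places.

-0.086

First differences Δy: -1, -4, 1, 4, -1, 4
Mean of differences = 0.5000
Numerator Σ(Δy_t−Δȳ)(Δy_{t+1}−Δȳ) = -4.2500
Denominator Σ(Δy_t−Δȳ)² = 49.5000
r_1(Δy) = -4.2500 / 49.5000 = -0.086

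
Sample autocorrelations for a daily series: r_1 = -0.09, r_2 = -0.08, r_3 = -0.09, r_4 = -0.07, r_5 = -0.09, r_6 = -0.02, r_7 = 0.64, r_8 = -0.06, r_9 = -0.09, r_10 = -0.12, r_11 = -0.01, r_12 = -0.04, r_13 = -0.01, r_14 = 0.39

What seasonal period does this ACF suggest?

The largest autocorrelation is r_7 = 0.64, with a weaker echo at lag 14 (0.39); the remaining lags stay at or below -0.01.
The dominant spike at lag 7 indicates a seasonal period of 7.

7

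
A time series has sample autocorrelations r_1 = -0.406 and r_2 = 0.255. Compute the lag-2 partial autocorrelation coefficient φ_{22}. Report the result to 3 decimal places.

0.108

φ_{22} = (r_2 − r_1²) / (1 − r_1²)
r_1² = (-0.406)² = 0.164836
Numerator = 0.255 − 0.1648 = 0.0902; denominator = 1 − 0.1648 = 0.8352
φ_{22} = 0.0902 / 0.8352 = 0.108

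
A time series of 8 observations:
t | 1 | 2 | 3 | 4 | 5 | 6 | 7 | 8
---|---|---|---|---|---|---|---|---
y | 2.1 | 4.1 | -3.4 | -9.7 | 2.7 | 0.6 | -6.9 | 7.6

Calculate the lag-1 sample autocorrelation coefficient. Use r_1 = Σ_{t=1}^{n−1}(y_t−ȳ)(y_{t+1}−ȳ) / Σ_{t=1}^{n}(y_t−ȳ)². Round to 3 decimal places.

-0.244

Mean ȳ = (2.1 + 4.1 − 3.4 − 9.7 + 2.7 + 0.6 − 6.9 + 7.6)/8 = -0.3625
Deviations from mean: 2.4625, 4.4625, -3.0375, -9.3375, 3.0625, 0.9625, -6.5375, 7.9625
Σ(y_t−ȳ)(y_{t+1}−ȳ) = (10.9889) + (-13.5548) + (28.3627) + (-28.5961) + (2.9477) + (-6.2923) + (-52.0548) = -58.1989
Denominator Σ(y_t−ȳ)² = 238.8388
r_1 = -58.1989 / 238.8388 = -0.244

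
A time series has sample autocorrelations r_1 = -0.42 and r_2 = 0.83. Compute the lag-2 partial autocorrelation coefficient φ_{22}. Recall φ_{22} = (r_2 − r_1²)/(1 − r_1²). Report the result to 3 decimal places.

φ_{22} = (r_2 − r_1²) / (1 − r_1²)
r_1² = (-0.42)² = 0.1764
Numerator = 0.83 − 0.1764 = 0.6536; denominator = 1 − 0.1764 = 0.8236
φ_{22} = 0.6536 / 0.8236 = 0.794

0.794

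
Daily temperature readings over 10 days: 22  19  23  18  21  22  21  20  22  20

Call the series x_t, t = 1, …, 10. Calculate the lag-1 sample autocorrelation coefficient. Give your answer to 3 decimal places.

-0.669

Mean x̄ = (22 + 19 + 23 + 18 + 21 + 22 + 21 + 20 + 22 + 20)/10 = 20.8000
Numerator Σ_{t=1}^{9}(x_t−x̄)(x_{t+1}−x̄) = -14.4400
Denominator Σ(x_t−x̄)² = 21.6000
r_1 = -14.4400 / 21.6000 = -0.669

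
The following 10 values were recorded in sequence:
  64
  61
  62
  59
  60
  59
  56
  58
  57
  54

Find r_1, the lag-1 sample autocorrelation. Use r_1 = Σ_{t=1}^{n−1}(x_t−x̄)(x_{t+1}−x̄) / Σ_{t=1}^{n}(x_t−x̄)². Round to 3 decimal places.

Mean x̄ = (64 + 61 + 62 + 59 + 60 + 59 + 56 + 58 + 57 + 54)/10 = 59.0000
Numerator Σ_{t=1}^{9}(x_t−x̄)(x_{t+1}−x̄) = 31.0000
Denominator Σ(x_t−x̄)² = 78.0000
r_1 = 31.0000 / 78.0000 = 0.397

0.397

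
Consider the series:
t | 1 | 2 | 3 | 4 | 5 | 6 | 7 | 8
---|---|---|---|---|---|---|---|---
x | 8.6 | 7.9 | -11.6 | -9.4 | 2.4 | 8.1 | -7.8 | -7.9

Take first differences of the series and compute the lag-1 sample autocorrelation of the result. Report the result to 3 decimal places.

First differences Δx: -0.7, -19.5, 2.2, 11.8, 5.7, -15.9, -0.1
Mean of differences = -2.3571
Numerator Σ(Δx_t−Δx̄)(Δx_{t+1}−Δx̄) = -67.6333
Denominator Σ(Δx_t−Δx̄)² = 771.2371
r_1(Δx) = -67.6333 / 771.2371 = -0.088

-0.088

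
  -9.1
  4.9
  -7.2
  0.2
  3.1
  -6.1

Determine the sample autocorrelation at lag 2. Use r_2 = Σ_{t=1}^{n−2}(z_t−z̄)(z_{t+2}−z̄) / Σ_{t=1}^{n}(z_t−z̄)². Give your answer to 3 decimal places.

0.088

Mean z̄ = (-9.1 + 4.9 − 7.2 + 0.2 + 3.1 − 6.1)/6 = -2.3667
Deviations from mean: -6.7333, 7.2667, -4.8333, 2.5667, 5.4667, -3.7333
Σ(z_t−z̄)(z_{t+2}−z̄) = (32.5444) + (18.6511) + (-26.4222) + (-9.5822) = 15.1911
Denominator Σ(z_t−z̄)² = 171.9133
r_2 = 15.1911 / 171.9133 = 0.088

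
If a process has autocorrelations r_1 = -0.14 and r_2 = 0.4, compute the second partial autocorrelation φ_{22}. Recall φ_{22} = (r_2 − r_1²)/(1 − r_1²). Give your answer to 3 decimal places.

0.388

φ_{22} = (r_2 − r_1²) / (1 − r_1²)
r_1² = (-0.14)² = 0.0196
Numerator = 0.4 − 0.0196 = 0.3804; denominator = 1 − 0.0196 = 0.9804
φ_{22} = 0.3804 / 0.9804 = 0.388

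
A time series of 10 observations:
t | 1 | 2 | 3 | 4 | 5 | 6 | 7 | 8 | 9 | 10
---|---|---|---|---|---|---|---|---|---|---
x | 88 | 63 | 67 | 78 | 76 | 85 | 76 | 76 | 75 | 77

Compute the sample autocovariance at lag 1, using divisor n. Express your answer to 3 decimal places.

Mean x̄ = (88 + 63 + 67 + 78 + 76 + 85 + 76 + 76 + 75 + 77)/10 = 76.1000
Σ_{t=1}^{9}(x_t−x̄)(x_{t+1}−x̄) = -56.8100
γ_1 = -56.8100 / 10 = -5.681

-5.681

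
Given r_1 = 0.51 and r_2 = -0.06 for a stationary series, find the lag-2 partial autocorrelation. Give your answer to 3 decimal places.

φ_{22} = (r_2 − r_1²) / (1 − r_1²)
r_1² = (0.51)² = 0.2601
Numerator = -0.06 − 0.2601 = -0.3201; denominator = 1 − 0.2601 = 0.7399
φ_{22} = -0.3201 / 0.7399 = -0.433

-0.433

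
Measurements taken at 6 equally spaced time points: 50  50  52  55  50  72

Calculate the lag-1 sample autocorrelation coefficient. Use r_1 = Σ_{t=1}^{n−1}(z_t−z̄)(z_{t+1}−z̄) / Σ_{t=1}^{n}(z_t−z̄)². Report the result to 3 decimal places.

-0.127

Mean z̄ = (50 + 50 + 52 + 55 + 50 + 72)/6 = 54.8333
Σ(z_t−z̄)(z_{t+1}−z̄) = (23.3611) + (13.6944) + (-0.4722) + (-0.8056) + (-82.9722) = -47.1944
Denominator Σ(z_t−z̄)² = 372.8333
r_1 = -47.1944 / 372.8333 = -0.127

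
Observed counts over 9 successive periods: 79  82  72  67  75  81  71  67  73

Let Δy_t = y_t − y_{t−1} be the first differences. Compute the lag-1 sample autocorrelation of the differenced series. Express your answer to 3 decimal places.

-0.073

First differences Δy: 3, -10, -5, 8, 6, -10, -4, 6
Mean of differences = -0.7500
Numerator Σ(Δy_t−Δȳ)(Δy_{t+1}−Δȳ) = -27.8125
Denominator Σ(Δy_t−Δȳ)² = 381.5000
r_1(Δy) = -27.8125 / 381.5000 = -0.073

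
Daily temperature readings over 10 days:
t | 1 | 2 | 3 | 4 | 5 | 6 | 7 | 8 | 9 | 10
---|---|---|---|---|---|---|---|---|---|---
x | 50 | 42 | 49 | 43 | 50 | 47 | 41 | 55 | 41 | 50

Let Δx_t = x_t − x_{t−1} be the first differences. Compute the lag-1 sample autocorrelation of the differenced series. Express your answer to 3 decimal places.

-0.767

First differences Δx: -8, 7, -6, 7, -3, -6, 14, -14, 9
Mean of differences = 0.0000
Numerator Σ(Δx_t−Δx̄)(Δx_{t+1}−Δx̄) = -549.0000
Denominator Σ(Δx_t−Δx̄)² = 716.0000
r_1(Δx) = -549.0000 / 716.0000 = -0.767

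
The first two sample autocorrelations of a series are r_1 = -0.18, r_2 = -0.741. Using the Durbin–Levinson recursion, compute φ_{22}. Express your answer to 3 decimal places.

-0.799

φ_{22} = (r_2 − r_1²) / (1 − r_1²)
r_1² = (-0.18)² = 0.0324
Numerator = -0.741 − 0.0324 = -0.7734; denominator = 1 − 0.0324 = 0.9676
φ_{22} = -0.7734 / 0.9676 = -0.799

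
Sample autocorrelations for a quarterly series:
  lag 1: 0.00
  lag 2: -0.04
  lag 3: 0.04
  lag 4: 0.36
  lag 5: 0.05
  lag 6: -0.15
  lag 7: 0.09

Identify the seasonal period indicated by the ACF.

4

The largest autocorrelation is r_4 = 0.36; the remaining lags stay at or below 0.09.
The dominant spike at lag 4 indicates a seasonal period of 4.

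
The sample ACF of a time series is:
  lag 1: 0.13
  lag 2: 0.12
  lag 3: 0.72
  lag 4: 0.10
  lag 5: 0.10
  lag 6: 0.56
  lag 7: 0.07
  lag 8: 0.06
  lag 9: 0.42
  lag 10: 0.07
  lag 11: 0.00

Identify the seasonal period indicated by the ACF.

3

The largest autocorrelation is r_3 = 0.72, with weaker echoes at lags 6 (0.56) and 9 (0.42); the remaining lags stay at or below 0.13.
The dominant spike at lag 3 indicates a seasonal period of 3.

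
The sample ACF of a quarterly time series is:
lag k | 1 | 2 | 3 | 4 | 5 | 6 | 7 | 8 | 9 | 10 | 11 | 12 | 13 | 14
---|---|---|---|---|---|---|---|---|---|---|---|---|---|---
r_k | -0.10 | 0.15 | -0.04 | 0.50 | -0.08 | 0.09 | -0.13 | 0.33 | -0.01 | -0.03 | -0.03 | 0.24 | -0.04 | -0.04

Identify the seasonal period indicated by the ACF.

The largest autocorrelation is r_4 = 0.50, with weaker echoes at lags 8 (0.33) and 12 (0.24); the remaining lags stay at or below 0.15.
The dominant spike at lag 4 indicates a seasonal period of 4.

4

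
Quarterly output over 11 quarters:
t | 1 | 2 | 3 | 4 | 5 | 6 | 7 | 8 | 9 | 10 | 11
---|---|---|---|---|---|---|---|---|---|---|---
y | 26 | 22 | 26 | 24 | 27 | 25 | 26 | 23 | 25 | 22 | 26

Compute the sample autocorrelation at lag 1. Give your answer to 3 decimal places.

Mean ȳ = (26 + 22 + 26 + 24 + 27 + 25 + 26 + 23 + 25 + 22 + 26)/11 = 24.7273
Numerator Σ_{t=1}^{10}(y_t−ȳ)(y_{t+1}−ȳ) = -15.4380
Denominator Σ(y_t−ȳ)² = 30.1818
r_1 = -15.4380 / 30.1818 = -0.512

-0.512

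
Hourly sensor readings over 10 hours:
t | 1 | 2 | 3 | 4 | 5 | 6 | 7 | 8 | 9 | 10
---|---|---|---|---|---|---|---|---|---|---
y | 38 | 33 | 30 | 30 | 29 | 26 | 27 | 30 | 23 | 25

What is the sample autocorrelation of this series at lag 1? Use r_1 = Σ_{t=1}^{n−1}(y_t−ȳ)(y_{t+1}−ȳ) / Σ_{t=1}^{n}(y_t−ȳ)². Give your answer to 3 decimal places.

Mean ȳ = (38 + 33 + 30 + 30 + 29 + 26 + 27 + 30 + 23 + 25)/10 = 29.1000
Numerator Σ_{t=1}^{9}(y_t−ȳ)(y_{t+1}−ȳ) = 63.3900
Denominator Σ(y_t−ȳ)² = 164.9000
r_1 = 63.3900 / 164.9000 = 0.384

0.384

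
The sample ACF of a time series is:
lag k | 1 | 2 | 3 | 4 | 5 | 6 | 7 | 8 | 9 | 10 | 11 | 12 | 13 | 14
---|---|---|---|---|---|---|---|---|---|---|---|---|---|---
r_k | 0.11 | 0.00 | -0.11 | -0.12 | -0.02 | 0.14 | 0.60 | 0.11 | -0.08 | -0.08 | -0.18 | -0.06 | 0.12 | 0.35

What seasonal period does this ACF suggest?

7

The largest autocorrelation is r_7 = 0.60, with a weaker echo at lag 14 (0.35); the remaining lags stay at or below 0.14.
The dominant spike at lag 7 indicates a seasonal period of 7.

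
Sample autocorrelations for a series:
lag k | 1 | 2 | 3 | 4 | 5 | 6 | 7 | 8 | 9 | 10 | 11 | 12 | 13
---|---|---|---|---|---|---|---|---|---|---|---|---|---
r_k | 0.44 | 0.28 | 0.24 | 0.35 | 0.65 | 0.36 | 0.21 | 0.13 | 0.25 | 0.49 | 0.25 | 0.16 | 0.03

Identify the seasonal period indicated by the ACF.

5

The largest autocorrelation is r_5 = 0.65, with a weaker echo at lag 10 (0.49); the remaining lags stay at or below 0.44. The elevated value at lag 1 (0.44), dropping to 0.28 at lag 2, reflects decaying short-term dependence rather than seasonality.
The dominant spike at lag 5 indicates a seasonal period of 5.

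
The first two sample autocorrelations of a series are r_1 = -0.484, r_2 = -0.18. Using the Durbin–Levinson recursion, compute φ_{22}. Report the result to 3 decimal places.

φ_{22} = (r_2 − r_1²) / (1 − r_1²)
r_1² = (-0.484)² = 0.234256
Numerator = -0.18 − 0.2343 = -0.4143; denominator = 1 − 0.2343 = 0.7657
φ_{22} = -0.4143 / 0.7657 = -0.541

-0.541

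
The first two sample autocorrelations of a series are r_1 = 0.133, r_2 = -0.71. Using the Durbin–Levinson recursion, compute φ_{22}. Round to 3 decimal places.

-0.741

φ_{22} = (r_2 − r_1²) / (1 − r_1²)
r_1² = (0.133)² = 0.017689
Numerator = -0.71 − 0.0177 = -0.7277; denominator = 1 − 0.0177 = 0.9823
φ_{22} = -0.7277 / 0.9823 = -0.741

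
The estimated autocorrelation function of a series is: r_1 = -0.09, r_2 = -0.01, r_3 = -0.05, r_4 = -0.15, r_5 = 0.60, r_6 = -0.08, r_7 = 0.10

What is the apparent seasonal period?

The largest autocorrelation is r_5 = 0.60; the remaining lags stay at or below 0.10.
The dominant spike at lag 5 indicates a seasonal period of 5.

5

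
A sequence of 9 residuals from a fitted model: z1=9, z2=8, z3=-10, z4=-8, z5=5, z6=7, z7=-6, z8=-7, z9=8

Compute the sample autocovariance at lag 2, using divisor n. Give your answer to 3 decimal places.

Mean z̄ = (9 + 8 − 10 − 8 + 5 + 7 − 6 − 7 + 8)/9 = 0.6667
Σ_{t=1}^{7}(z_t−z̄)(z_{t+2}−z̄) = -379.8889
γ_2 = -379.8889 / 9 = -42.210

-42.210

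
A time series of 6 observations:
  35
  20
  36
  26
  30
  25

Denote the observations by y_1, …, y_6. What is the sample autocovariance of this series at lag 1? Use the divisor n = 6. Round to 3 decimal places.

Mean ȳ = (35 + 20 + 36 + 26 + 30 + 25)/6 = 28.6667
Σ_{t=1}^{5}(y_t−ȳ)(y_{t+1}−ȳ) = -146.4444
γ_1 = -146.4444 / 6 = -24.407

-24.407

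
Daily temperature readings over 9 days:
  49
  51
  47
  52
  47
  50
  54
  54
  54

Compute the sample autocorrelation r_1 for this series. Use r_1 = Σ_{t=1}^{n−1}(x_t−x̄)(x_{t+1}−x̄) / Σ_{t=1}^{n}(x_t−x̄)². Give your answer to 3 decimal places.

Mean x̄ = (49 + 51 + 47 + 52 + 47 + 50 + 54 + 54 + 54)/9 = 50.8889
Numerator Σ_{t=1}^{8}(x_t−x̄)(x_{t+1}−x̄) = 10.7654
Denominator Σ(x_t−x̄)² = 64.8889
r_1 = 10.7654 / 64.8889 = 0.166

0.166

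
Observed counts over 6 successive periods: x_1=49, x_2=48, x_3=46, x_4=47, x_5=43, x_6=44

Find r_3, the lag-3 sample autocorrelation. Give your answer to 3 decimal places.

Mean x̄ = (49 + 48 + 46 + 47 + 43 + 44)/6 = 46.1667
Deviations from mean: 2.8333, 1.8333, -0.1667, 0.8333, -3.1667, -2.1667
Σ(x_t−x̄)(x_{t+3}−x̄) = (2.3611) + (-5.8056) + (0.3611) = -3.0833
Denominator Σ(x_t−x̄)² = 26.8333
r_3 = -3.0833 / 26.8333 = -0.115

-0.115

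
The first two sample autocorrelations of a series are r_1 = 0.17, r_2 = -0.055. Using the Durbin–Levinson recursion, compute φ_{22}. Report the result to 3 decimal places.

-0.086

φ_{22} = (r_2 − r_1²) / (1 − r_1²)
r_1² = (0.17)² = 0.0289
Numerator = -0.055 − 0.0289 = -0.0839; denominator = 1 − 0.0289 = 0.9711
φ_{22} = -0.0839 / 0.9711 = -0.086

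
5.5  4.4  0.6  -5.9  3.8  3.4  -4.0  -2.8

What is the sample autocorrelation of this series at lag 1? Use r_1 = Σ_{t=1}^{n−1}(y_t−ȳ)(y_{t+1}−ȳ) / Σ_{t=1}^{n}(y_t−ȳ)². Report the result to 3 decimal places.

Mean ȳ = (5.5 + 4.4 + 0.6 − 5.9 + 3.8 + 3.4 − 4.0 − 2.8)/8 = 0.6250
Deviations from mean: 4.8750, 3.7750, -0.0250, -6.5250, 3.1750, 2.7750, -4.6250, -3.4250
Σ(y_t−ȳ)(y_{t+1}−ȳ) = (18.4031) + (-0.0944) + (0.1631) + (-20.7169) + (8.8106) + (-12.8344) + (15.8406) = 9.5719
Denominator Σ(y_t−ȳ)² = 131.4950
r_1 = 9.5719 / 131.4950 = 0.073

0.073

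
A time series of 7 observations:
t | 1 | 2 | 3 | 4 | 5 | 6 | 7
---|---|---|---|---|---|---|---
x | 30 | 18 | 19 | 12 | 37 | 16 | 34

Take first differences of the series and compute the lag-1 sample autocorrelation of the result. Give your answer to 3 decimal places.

-0.693

First differences Δx: -12, 1, -7, 25, -21, 18
Mean of differences = 0.6667
Numerator Σ(Δx_t−Δx̄)(Δx_{t+1}−Δx̄) = -1096.1111
Denominator Σ(Δx_t−Δx̄)² = 1581.3333
r_1(Δx) = -1096.1111 / 1581.3333 = -0.693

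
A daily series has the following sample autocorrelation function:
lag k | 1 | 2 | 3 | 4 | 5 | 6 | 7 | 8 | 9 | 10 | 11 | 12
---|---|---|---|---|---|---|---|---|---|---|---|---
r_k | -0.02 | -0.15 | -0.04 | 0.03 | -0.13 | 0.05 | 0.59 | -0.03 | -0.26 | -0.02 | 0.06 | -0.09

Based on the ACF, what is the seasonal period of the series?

7

The largest autocorrelation is r_7 = 0.59; the remaining lags stay at or below 0.06.
The dominant spike at lag 7 indicates a seasonal period of 7.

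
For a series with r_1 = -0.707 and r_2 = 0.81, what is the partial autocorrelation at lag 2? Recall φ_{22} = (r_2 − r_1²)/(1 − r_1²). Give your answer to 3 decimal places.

φ_{22} = (r_2 − r_1²) / (1 − r_1²)
r_1² = (-0.707)² = 0.499849
Numerator = 0.81 − 0.4998 = 0.3102; denominator = 1 − 0.4998 = 0.5002
φ_{22} = 0.3102 / 0.5002 = 0.620

0.620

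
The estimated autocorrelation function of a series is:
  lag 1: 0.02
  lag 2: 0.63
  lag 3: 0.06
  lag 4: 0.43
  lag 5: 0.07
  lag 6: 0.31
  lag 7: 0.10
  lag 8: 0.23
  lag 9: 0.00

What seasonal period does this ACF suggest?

The largest autocorrelation is r_2 = 0.63, with weaker echoes at lags 4 (0.43), 6 (0.31) and 8 (0.23); the remaining lags stay at or below 0.10.
The dominant spike at lag 2 indicates a seasonal period of 2.

2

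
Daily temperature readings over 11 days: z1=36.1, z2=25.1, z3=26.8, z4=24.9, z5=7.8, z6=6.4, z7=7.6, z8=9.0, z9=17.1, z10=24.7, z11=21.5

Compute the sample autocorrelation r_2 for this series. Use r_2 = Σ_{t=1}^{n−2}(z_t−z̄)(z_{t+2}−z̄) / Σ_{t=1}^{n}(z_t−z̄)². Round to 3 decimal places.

0.219

Mean z̄ = (36.1 + 25.1 + 26.8 + 24.9 + 7.8 + 6.4 + 7.6 + 9.0 + 17.1 + 24.7 + 21.5)/11 = 18.8182
Numerator Σ_{t=1}^{9}(z_t−z̄)(z_{t+2}−z̄) = 215.1212
Denominator Σ(z_t−z̄)² = 981.4164
r_2 = 215.1212 / 981.4164 = 0.219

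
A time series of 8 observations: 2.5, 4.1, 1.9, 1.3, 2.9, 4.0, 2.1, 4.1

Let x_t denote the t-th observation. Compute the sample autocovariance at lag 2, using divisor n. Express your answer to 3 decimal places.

Mean x̄ = (2.5 + 4.1 + 1.9 + 1.3 + 2.9 + 4.0 + 2.1 + 4.1)/8 = 2.8625
Σ_{t=1}^{6}(x_t−x̄)(x_{t+2}−x̄) = -2.0191
γ_2 = -2.0191 / 8 = -0.252

-0.252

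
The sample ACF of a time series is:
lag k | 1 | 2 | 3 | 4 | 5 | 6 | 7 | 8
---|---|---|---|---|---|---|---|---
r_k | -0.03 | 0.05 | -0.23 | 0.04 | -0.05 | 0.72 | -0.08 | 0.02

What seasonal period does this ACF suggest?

The largest autocorrelation is r_6 = 0.72; the remaining lags stay at or below 0.05.
The dominant spike at lag 6 indicates a seasonal period of 6.

6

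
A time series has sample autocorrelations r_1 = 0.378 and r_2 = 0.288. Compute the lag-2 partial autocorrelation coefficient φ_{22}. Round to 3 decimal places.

φ_{22} = (r_2 − r_1²) / (1 − r_1²)
r_1² = (0.378)² = 0.142884
Numerator = 0.288 − 0.1429 = 0.1451; denominator = 1 − 0.1429 = 0.8571
φ_{22} = 0.1451 / 0.8571 = 0.169

0.169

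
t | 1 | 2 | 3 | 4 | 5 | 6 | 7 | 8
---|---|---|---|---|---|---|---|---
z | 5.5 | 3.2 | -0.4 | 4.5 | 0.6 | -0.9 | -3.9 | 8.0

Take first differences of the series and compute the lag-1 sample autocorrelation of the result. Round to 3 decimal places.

-0.245

First differences Δz: -2.3, -3.6, 4.9, -3.9, -1.5, -3.0, 11.9
Mean of differences = 0.3571
Numerator Σ(Δz_t−Δz̄)(Δz_{t+1}−Δz̄) = -51.4118
Denominator Σ(Δz_t−Δz̄)² = 209.4371
r_1(Δz) = -51.4118 / 209.4371 = -0.245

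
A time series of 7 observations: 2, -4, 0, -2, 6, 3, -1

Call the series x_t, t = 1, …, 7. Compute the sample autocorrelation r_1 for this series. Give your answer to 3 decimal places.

Mean x̄ = (2 − 4 + 0 − 2 + 6 + 3 − 1)/7 = 0.5714
Σ(x_t−x̄)(x_{t+1}−x̄) = (-6.5306) + (2.6122) + (1.4694) + (-13.9592) + (13.1837) + (-3.8163) = -7.0408
Denominator Σ(x_t−x̄)² = 67.7143
r_1 = -7.0408 / 67.7143 = -0.104

-0.104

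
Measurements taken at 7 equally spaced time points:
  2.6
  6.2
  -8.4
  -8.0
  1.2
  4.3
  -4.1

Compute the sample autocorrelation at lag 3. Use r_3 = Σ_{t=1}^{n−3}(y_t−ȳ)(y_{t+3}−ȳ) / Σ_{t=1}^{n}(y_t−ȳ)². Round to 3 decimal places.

-0.124

Mean ȳ = (2.6 + 6.2 − 8.4 − 8.0 + 1.2 + 4.3 − 4.1)/7 = -0.8857
Numerator Σ_{t=1}^{4}(y_t−ȳ)(y_{t+3}−ȳ) = -26.1192
Denominator Σ(y_t−ȳ)² = 211.0086
r_3 = -26.1192 / 211.0086 = -0.124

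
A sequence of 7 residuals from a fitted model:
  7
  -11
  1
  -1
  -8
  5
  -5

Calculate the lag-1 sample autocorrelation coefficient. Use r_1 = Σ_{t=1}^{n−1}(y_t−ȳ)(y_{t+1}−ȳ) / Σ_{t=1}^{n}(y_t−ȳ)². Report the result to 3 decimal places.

-0.652

Mean ȳ = (7 − 11 + 1 − 1 − 8 + 5 − 5)/7 = -1.7143
Σ(y_t−ȳ)(y_{t+1}−ȳ) = (-80.9184) + (-25.2041) + (1.9388) + (-4.4898) + (-42.2041) + (-22.0612) = -172.9388
Denominator Σ(y_t−ȳ)² = 265.4286
r_1 = -172.9388 / 265.4286 = -0.652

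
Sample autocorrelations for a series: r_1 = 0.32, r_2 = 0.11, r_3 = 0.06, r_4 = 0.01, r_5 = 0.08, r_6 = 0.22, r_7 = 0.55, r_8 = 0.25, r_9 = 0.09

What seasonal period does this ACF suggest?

7

The largest autocorrelation is r_7 = 0.55; the remaining lags stay at or below 0.32. The elevated value at lag 1 (0.32), dropping to 0.11 at lag 2, reflects decaying short-term dependence rather than seasonality.
The dominant spike at lag 7 indicates a seasonal period of 7.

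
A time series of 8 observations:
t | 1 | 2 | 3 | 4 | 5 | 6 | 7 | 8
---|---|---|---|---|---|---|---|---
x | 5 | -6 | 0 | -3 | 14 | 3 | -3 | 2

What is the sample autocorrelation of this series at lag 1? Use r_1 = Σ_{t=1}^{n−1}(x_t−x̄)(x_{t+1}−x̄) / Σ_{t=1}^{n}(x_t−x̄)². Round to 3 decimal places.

Mean x̄ = (5 − 6 + 0 − 3 + 14 + 3 − 3 + 2)/8 = 1.5000
Numerator Σ_{t=1}^{7}(x_t−x̄)(x_{t+1}−x̄) = -54.7500
Denominator Σ(x_t−x̄)² = 270.0000
r_1 = -54.7500 / 270.0000 = -0.203

-0.203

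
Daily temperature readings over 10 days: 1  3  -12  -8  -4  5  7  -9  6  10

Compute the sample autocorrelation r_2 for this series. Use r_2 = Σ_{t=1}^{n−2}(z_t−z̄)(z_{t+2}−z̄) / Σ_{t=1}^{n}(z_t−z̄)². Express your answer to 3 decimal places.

-0.288

Mean z̄ = (1 + 3 − 12 − 8 − 4 + 5 + 7 − 9 + 6 + 10)/10 = -0.1000
Numerator Σ_{t=1}^{8}(z_t−z̄)(z_{t+2}−z̄) = -151.1200
Denominator Σ(z_t−z̄)² = 524.9000
r_2 = -151.1200 / 524.9000 = -0.288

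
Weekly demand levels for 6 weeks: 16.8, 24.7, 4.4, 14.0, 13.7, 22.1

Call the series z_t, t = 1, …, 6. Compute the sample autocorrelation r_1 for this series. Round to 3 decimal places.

-0.313

Mean z̄ = (16.8 + 24.7 + 4.4 + 14.0 + 13.7 + 22.1)/6 = 15.9500
Deviations from mean: 0.8500, 8.7500, -11.5500, -1.9500, -2.2500, 6.1500
Σ(z_t−z̄)(z_{t+1}−z̄) = (7.4375) + (-101.0625) + (22.5225) + (4.3875) + (-13.8375) = -80.5525
Denominator Σ(z_t−z̄)² = 257.3750
r_1 = -80.5525 / 257.3750 = -0.313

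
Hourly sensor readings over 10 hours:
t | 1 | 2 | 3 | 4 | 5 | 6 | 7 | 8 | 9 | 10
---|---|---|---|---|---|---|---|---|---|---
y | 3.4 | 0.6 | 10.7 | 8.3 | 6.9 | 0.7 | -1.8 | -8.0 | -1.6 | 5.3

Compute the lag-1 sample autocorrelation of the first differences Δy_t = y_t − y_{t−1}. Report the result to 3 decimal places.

First differences Δy: -2.8, 10.1, -2.4, -1.4, -6.2, -2.5, -6.2, 6.4, 6.9
Mean of differences = 0.2111
Numerator Σ(Δy_t−Δȳ)(Δy_{t+1}−Δȳ) = -4.5801
Denominator Σ(Δy_t−Δȳ)² = 288.8689
r_1(Δy) = -4.5801 / 288.8689 = -0.016

-0.016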